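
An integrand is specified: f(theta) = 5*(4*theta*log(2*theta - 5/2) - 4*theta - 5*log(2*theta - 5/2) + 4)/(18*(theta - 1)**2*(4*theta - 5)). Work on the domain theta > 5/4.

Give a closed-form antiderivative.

An antiderivative is F(theta) = -5*log(2*theta - 5/2)/(18*theta - 18).

f has the shape u'v + uv' for u = -5/(6*(3*theta - 3)) and v = log(2*theta - 5/2) — it is the derivative of the product u*v.
Check: d/dtheta[-5*log(2*theta - 5/2)/(18*theta - 18)] = (20*theta*log(2*theta - 5/2) - 20*theta - 25*log(2*theta - 5/2) + 20)/(72*theta**3 - 234*theta**2 + 252*theta - 90), which equals f(theta).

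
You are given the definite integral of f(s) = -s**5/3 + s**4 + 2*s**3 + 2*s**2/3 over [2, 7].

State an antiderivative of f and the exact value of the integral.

Antiderivative: F(s) = s**3*(-5*s**3 + 18*s**2 + 45*s + 20)/90; value = -17195/9

The integrand splits into summands that can be handled one at a time.
F(s) = s**3*(-5*s**3 + 18*s**2 + 45*s + 20)/90 is an antiderivative of f.
Check: d/ds[s**3*(-5*s**3 + 18*s**2 + 45*s + 20)/90] = -s**5/3 + s**4 + 2*s**3 + 2*s**2/3 = f(s).
F(7) = -28469/15; F(2) = 568/45.
Integral = F(7) - F(2) = -17195/9.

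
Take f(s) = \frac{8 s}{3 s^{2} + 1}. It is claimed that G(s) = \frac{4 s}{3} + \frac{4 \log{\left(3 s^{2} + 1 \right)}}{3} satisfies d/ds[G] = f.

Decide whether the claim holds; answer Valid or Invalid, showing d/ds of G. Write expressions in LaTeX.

Invalid: d/ds[G] - f = \frac{4}{3}, which is not 0.

d/ds[G] = \frac{12 s^{2} + 24 s + 4}{9 s^{2} + 3}
d/ds[G] - f(s) = \frac{4}{3} != 0.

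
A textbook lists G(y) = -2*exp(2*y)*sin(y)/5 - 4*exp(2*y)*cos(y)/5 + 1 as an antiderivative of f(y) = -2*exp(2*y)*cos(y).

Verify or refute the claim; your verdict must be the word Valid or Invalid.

Valid - the claim checks out under differentiation.

d/dy[G] = -2*exp(2*y)*cos(y)
This equals f(y) exactly, so the claim holds.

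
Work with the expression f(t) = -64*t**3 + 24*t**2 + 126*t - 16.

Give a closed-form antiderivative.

An antiderivative is F(t) = -16*t**4 + 8*t**3 + 63*t**2 - 16*t.

f matches the chain-rule pattern g'(h)*h' with inner function h(t) = 2*t**2 - t/2 - 4; substituting u = h(t) collapses the integral.
Check: d/dt[-16*t**4 + 8*t**3 + 63*t**2 - 16*t] = -64*t**3 + 24*t**2 + 126*t - 16 = f(t).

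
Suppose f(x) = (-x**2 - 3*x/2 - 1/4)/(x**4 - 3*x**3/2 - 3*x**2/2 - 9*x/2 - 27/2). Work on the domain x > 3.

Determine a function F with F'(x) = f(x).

An antiderivative is F(x) = -55*log(x - 3)/216 + 2*log(x + 3/2)/189 + 41*log(x**2 + 3)/336 - 37*sqrt(3)*atan(sqrt(3)*x/3)/504.

The denominator factors as 2*(x - 3)*(2*x + 3)*(x**2 + 3); partial fractions split f into directly integrable pieces: (41*x - 37)/(168*(x**2 + 3)) + 4/(189*(2*x + 3)) - 55/(216*(x - 3)).
Check: d/dx[-55*log(x - 3)/216 + 2*log(x + 3/2)/189 + 41*log(x**2 + 3)/336 - 37*sqrt(3)*atan(sqrt(3)*x/3)/504] = (-4*x**2 - 6*x - 1)/(4*x**4 - 6*x**3 - 6*x**2 - 18*x - 54), which equals f(x).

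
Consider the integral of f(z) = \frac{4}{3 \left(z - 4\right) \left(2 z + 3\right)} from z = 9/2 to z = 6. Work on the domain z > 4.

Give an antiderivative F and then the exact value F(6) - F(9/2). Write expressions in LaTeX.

The denominator factors as 3 \left(z - 4\right) \left(2 z + 3\right); partial fractions split f into directly integrable pieces: - \frac{8}{33 \left(2 z + 3\right)} + \frac{4}{33 \left(z - 4\right)}.
F(z) = \frac{4 \left(\log{\left(z - 4 \right)} - \log{\left(z + \frac{3}{2} \right)}\right)}{33} is an antiderivative of f.
Check: d/dz[\frac{4 \left(\log{\left(z - 4 \right)} - \log{\left(z + \frac{3}{2} \right)}\right)}{33}] = \frac{4}{6 z^{2} - 15 z - 36}, which equals f(z).
F(6) = - \frac{4 \log{\left(\frac{15}{2} \right)}}{33} + \frac{4 \log{\left(2 \right)}}{33}; F(9/2) = - \frac{4 \log{\left(6 \right)}}{33} - \frac{4 \log{\left(2 \right)}}{33}.
Integral = F(6) - F(9/2) = - \frac{4 \log{\left(\frac{15}{2} \right)}}{33} + \frac{8 \log{\left(2 \right)}}{33} + \frac{4 \log{\left(6 \right)}}{33}.

Antiderivative: F(z) = \frac{4 \left(\log{\left(z - 4 \right)} - \log{\left(z + \frac{3}{2} \right)}\right)}{33}; value = - \frac{4 \log{\left(\frac{15}{2} \right)}}{33} + \frac{8 \log{\left(2 \right)}}{33} + \frac{4 \log{\left(6 \right)}}{33}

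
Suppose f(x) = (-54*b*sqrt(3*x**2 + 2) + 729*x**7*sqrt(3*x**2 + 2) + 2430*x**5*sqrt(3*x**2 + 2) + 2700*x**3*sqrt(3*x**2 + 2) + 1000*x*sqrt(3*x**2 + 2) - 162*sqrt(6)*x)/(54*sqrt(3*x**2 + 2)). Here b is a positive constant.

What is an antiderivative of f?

An antiderivative is F(x) = sqrt(3)*(-3888*sqrt(3)*b*x + 6561*sqrt(3)*x**8 + 29160*sqrt(3)*x**6 + 48600*sqrt(3)*x**4 + 36000*sqrt(3)*x**2 - 11664*sqrt(2)*sqrt(3*x**2 + 2) + 10000*sqrt(3))/11664.

A first test for any F(x): its x-derivative must equal f(x) identically.
Check: d/dx[sqrt(3)*(-3888*sqrt(3)*b*x + 6561*sqrt(3)*x**8 + 29160*sqrt(3)*x**6 + 48600*sqrt(3)*x**4 + 36000*sqrt(3)*x**2 - 11664*sqrt(2)*sqrt(3*x**2 + 2) + 10000*sqrt(3))/11664] = (-54*b*sqrt(3*x**2 + 2) + 729*x**7*sqrt(3*x**2 + 2) + 2430*x**5*sqrt(3*x**2 + 2) + 2700*x**3*sqrt(3*x**2 + 2) + 1000*x*sqrt(3*x**2 + 2) - 162*sqrt(6)*x)/(54*sqrt(3*x**2 + 2)) = f(x).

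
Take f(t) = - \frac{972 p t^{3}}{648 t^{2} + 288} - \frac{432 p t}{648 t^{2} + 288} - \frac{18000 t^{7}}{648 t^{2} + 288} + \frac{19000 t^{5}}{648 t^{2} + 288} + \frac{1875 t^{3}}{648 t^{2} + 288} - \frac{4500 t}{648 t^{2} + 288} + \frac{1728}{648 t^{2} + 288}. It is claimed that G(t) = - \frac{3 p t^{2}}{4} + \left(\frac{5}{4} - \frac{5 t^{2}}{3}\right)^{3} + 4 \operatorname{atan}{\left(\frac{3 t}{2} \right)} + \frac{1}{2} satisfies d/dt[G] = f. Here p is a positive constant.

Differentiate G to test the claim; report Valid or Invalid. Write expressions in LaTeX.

Valid: G'(t) = f(t).

d/dt[G] = \frac{- 972 p t^{3} - 432 p t - 18000 t^{7} + 19000 t^{5} + 1875 t^{3} - 4500 t + 1728}{648 t^{2} + 288}
This equals f(t) exactly, so the claim holds.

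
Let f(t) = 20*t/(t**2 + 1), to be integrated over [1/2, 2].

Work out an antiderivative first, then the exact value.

Antiderivative: F(t) = 5*log(2*t**4 + 4*t**2 + 2); value = -5*log(25/8) + 5*log(50)

The substitution u = 2*t**4 + 4*t**2 + 2 works: f is exactly (dF/du)*(du/dt) for that inner function.
F(t) = 5*log(2*t**4 + 4*t**2 + 2) is an antiderivative of f.
Check: d/dt[5*log(2*t**4 + 4*t**2 + 2)] = 20*t/(t**2 + 1) = f(t).
F(2) = 5*log(50); F(1/2) = 5*log(25/8).
Integral = F(2) - F(1/2) = -5*log(25/8) + 5*log(50).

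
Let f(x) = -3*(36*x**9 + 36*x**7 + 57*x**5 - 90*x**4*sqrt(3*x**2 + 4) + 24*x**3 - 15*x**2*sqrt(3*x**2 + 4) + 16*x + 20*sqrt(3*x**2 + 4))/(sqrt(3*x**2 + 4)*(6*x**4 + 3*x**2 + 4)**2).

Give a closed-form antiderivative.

Recover f(x) by differentiating a candidate F(x); any mismatch rules it out.
Check: d/dx[-5*x/(2*x**4 + x**2 + 4/3) - sqrt(3*x**2 + 4)] = (-108*x**9 - 108*x**7 - 171*x**5 + 270*x**4*sqrt(3*x**2 + 4) - 72*x**3 + 45*x**2*sqrt(3*x**2 + 4) - 48*x - 60*sqrt(3*x**2 + 4))/(36*x**8*sqrt(3*x**2 + 4) + 36*x**6*sqrt(3*x**2 + 4) + 57*x**4*sqrt(3*x**2 + 4) + 24*x**2*sqrt(3*x**2 + 4) + 16*sqrt(3*x**2 + 4)), which equals f(x).

An antiderivative is F(x) = -5*x/(2*x**4 + x**2 + 4/3) - sqrt(3*x**2 + 4).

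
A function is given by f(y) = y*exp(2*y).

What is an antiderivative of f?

f has the shape u'v + uv' for u = y/2 - 1/4 and v = exp(2*y) — it is the derivative of the product u*v.
Check: d/dy[(2*y - 1)*exp(2*y)/4] = y*exp(2*y) = f(y).

An antiderivative is F(y) = (2*y - 1)*exp(2*y)/4.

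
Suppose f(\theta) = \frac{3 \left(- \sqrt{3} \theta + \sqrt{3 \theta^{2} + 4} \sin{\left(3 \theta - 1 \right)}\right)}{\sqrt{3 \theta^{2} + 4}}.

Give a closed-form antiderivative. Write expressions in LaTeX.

For F(\theta) to be correct the identity F'(\theta) - f(\theta) = 0 must hold.
Check: d/d\theta[- \sqrt{3} \sqrt{3 \theta^{2} + 4} - \cos{\left(3 \theta - 1 \right)}] = \frac{- 3 \sqrt{3} \theta + 3 \sqrt{3 \theta^{2} + 4} \sin{\left(3 \theta - 1 \right)}}{\sqrt{3 \theta^{2} + 4}}, which equals f(\theta).

An antiderivative is F(\theta) = - \sqrt{3} \sqrt{3 \theta^{2} + 4} - \cos{\left(3 \theta - 1 \right)}.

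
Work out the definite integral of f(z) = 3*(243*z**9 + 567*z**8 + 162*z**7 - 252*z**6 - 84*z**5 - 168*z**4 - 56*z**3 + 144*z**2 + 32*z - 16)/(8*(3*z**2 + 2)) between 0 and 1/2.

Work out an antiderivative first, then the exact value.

Recover f(z) by differentiating a candidate F(z); any mismatch rules it out.
F(z) = (243*z**8 + 648*z**7 - 1008*z**5 - 168*z**4 + 672*z**3 - 192*z + 128*log(z**2 + 2/3) + 48)/64 is an antiderivative of f.
Check: d/dz[(243*z**8 + 648*z**7 - 1008*z**5 - 168*z**4 + 672*z**3 - 192*z + 128*log(z**2 + 2/3) + 48)/64] = (729*z**9 + 1701*z**8 + 486*z**7 - 756*z**6 - 252*z**5 - 504*z**4 - 168*z**3 + 432*z**2 + 96*z - 48)/(24*z**2 + 16), which equals f(z).
F(1/2) = 2*log(11/12) + 3/16384; F(0) = 2*log(2/3) + 3/4.
Integral = F(1/2) - F(0) = -12285/16384 + 2*log(11/12) - 2*log(2/3).

Antiderivative: F(z) = (243*z**8 + 648*z**7 - 1008*z**5 - 168*z**4 + 672*z**3 - 192*z + 128*log(z**2 + 2/3) + 48)/64; value = -12285/16384 + 2*log(11/12) - 2*log(2/3)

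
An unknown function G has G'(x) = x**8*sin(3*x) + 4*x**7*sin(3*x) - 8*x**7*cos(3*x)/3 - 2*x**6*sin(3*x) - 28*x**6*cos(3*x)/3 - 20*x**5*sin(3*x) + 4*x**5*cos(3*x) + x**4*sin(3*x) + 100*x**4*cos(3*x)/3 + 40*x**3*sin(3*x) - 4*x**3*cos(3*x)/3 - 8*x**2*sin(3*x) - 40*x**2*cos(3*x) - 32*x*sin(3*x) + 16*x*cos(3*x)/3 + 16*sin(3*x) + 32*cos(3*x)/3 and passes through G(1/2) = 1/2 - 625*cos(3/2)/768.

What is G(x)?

G'(x) has the shape u'v + uv' for u = -(x**2 + x - 2)**4/3 and v = cos(3*x) — it is the derivative of the product u*v.
A general antiderivative is -(x**2 + x - 2)**4*cos(3*x)/3 + C.
The condition gives C = 1/2 - 625*cos(3/2)/768 - (-625*cos(3/2)/768) = 1/2.
So G(x) = -x**8*cos(3*x)/3 - 4*x**7*cos(3*x)/3 + 2*x**6*cos(3*x)/3 + 20*x**5*cos(3*x)/3 - x**4*cos(3*x)/3 - 40*x**3*cos(3*x)/3 + 8*x**2*cos(3*x)/3 + 32*x*cos(3*x)/3 - 16*cos(3*x)/3 + 1/2.
Check: d/dx[-x**8*cos(3*x)/3 - 4*x**7*cos(3*x)/3 + 2*x**6*cos(3*x)/3 + 20*x**5*cos(3*x)/3 - x**4*cos(3*x)/3 - 40*x**3*cos(3*x)/3 + 8*x**2*cos(3*x)/3 + 32*x*cos(3*x)/3 - 16*cos(3*x)/3 + 1/2] = x**8*sin(3*x) + 4*x**7*sin(3*x) - 8*x**7*cos(3*x)/3 - 2*x**6*sin(3*x) - 28*x**6*cos(3*x)/3 - 20*x**5*sin(3*x) + 4*x**5*cos(3*x) + x**4*sin(3*x) + 100*x**4*cos(3*x)/3 + 40*x**3*sin(3*x) - 4*x**3*cos(3*x)/3 - 8*x**2*sin(3*x) - 40*x**2*cos(3*x) - 32*x*sin(3*x) + 16*x*cos(3*x)/3 + 16*sin(3*x) + 32*cos(3*x)/3 = G'(x).

G(x) = -x**8*cos(3*x)/3 - 4*x**7*cos(3*x)/3 + 2*x**6*cos(3*x)/3 + 20*x**5*cos(3*x)/3 - x**4*cos(3*x)/3 - 40*x**3*cos(3*x)/3 + 8*x**2*cos(3*x)/3 + 32*x*cos(3*x)/3 - 16*cos(3*x)/3 + 1/2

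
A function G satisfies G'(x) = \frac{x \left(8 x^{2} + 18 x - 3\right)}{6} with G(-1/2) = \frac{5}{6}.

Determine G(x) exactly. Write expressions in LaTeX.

G(x) = \frac{x^{4}}{3} + x^{3} - \frac{x^{2}}{4} + 1

Since d/dx undoes antidifferentiation here, G(x) must give back the stated G'(x).
A general antiderivative is \frac{x^{4}}{3} + x^{3} - \frac{x^{2}}{4} + C.
The condition gives C = \frac{5}{6} - (- \frac{1}{6}) = 1.
So G(x) = \frac{x^{4}}{3} + x^{3} - \frac{x^{2}}{4} + 1.
Check: d/dx[\frac{x^{4}}{3} + x^{3} - \frac{x^{2}}{4} + 1] = \frac{4 x^{3}}{3} + 3 x^{2} - \frac{x}{2}, which equals G'(x).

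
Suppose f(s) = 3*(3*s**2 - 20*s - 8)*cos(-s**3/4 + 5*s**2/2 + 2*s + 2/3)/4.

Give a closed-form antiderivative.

The substitution u = -s**3/4 + 5*s**2/2 + 2*s + 2/3 works: f is exactly (dF/du)*(du/ds) for that inner function.
Check: d/ds[-3*sin(-s**3/4 + 5*s**2/2 + 2*s + 2/3)] = 9*s**2*cos(-s**3/4 + 5*s**2/2 + 2*s + 2/3)/4 - 15*s*cos(-s**3/4 + 5*s**2/2 + 2*s + 2/3) - 6*cos(-s**3/4 + 5*s**2/2 + 2*s + 2/3), which equals f(s).

An antiderivative is F(s) = -3*sin(-s**3/4 + 5*s**2/2 + 2*s + 2/3).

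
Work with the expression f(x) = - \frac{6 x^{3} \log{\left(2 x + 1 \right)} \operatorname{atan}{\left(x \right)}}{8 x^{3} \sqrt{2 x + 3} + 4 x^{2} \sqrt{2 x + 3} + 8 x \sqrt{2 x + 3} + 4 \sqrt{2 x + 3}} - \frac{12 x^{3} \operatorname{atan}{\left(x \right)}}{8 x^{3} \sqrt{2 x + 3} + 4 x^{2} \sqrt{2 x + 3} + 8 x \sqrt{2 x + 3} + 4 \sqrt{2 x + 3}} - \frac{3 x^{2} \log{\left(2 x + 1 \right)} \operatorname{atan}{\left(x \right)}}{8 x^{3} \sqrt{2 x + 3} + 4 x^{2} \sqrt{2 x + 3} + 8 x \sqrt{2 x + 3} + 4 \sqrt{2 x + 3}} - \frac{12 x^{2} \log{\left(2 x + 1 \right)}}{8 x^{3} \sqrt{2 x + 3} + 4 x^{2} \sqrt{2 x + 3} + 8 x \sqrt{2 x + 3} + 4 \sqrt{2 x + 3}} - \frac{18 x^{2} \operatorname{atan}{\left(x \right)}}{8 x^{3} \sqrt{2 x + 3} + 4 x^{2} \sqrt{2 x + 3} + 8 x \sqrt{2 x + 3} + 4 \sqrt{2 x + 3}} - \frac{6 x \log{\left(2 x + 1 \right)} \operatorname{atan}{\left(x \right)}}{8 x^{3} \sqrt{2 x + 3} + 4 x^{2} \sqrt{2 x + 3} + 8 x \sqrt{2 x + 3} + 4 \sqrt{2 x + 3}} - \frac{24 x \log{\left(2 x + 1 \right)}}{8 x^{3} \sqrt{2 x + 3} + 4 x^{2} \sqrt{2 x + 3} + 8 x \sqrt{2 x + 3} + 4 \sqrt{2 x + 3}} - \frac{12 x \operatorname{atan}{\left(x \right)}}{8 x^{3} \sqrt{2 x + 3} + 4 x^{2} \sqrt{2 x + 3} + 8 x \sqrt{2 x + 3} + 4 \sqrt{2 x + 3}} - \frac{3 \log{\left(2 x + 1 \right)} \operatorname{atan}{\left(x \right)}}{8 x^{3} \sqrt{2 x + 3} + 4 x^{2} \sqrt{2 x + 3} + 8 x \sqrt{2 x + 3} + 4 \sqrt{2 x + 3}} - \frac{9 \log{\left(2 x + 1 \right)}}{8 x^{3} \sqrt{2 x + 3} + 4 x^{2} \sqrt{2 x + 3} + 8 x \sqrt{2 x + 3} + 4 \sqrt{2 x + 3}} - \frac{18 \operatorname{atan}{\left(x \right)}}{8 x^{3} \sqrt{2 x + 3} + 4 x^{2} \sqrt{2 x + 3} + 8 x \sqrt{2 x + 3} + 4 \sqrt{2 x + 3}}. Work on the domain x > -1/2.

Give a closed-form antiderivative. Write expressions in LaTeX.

An antiderivative is F(x) = - \frac{3 \sqrt{2 x + 3} \log{\left(2 x + 1 \right)} \operatorname{atan}{\left(x \right)}}{4}.

The integrand splits into summands that can be handled one at a time.
Check: d/dx[- \frac{3 \sqrt{2 x + 3} \log{\left(2 x + 1 \right)} \operatorname{atan}{\left(x \right)}}{4}] = \frac{- 6 x^{3} \log{\left(2 x + 1 \right)} \operatorname{atan}{\left(x \right)} - 12 x^{3} \operatorname{atan}{\left(x \right)} - 3 x^{2} \log{\left(2 x + 1 \right)} \operatorname{atan}{\left(x \right)} - 12 x^{2} \log{\left(2 x + 1 \right)} - 18 x^{2} \operatorname{atan}{\left(x \right)} - 6 x \log{\left(2 x + 1 \right)} \operatorname{atan}{\left(x \right)} - 24 x \log{\left(2 x + 1 \right)} - 12 x \operatorname{atan}{\left(x \right)} - 3 \log{\left(2 x + 1 \right)} \operatorname{atan}{\left(x \right)} - 9 \log{\left(2 x + 1 \right)} - 18 \operatorname{atan}{\left(x \right)}}{8 x^{3} \sqrt{2 x + 3} + 4 x^{2} \sqrt{2 x + 3} + 8 x \sqrt{2 x + 3} + 4 \sqrt{2 x + 3}}, which equals f(x).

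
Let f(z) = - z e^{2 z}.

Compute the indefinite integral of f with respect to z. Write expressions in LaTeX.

Recognize the product-rule pattern: f = u'v + uv' with u = \frac{1}{4} - \frac{z}{2}, v = e^{2 z}, so integration by parts undoes it.
Check: d/dz[\frac{\left(1 - 2 z\right) e^{2 z}}{4}] = - z e^{2 z} = f(z).

F(z) = \frac{\left(1 - 2 z\right) e^{2 z}}{4} + C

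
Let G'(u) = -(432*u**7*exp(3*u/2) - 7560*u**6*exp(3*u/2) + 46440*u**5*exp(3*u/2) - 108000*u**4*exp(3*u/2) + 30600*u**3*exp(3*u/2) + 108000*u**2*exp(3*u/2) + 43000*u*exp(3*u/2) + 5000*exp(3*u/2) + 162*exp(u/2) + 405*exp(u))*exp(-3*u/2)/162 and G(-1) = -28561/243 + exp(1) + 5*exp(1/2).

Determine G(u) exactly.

G(u) = -u**8/3 + 20*u**7/3 - 430*u**6/9 + 400*u**5/3 - 425*u**4/9 - 2000*u**3/9 - 10750*u**2/81 - 2500*u/81 - 625/243 + exp(-u) + 5*exp(-u/2)

Differentiate the proposed G(u) back; it has to land on the given G'(u).
A general antiderivative is -(u**2 - 5*u - 5/3)**4/3 + exp(-u) + 5*exp(-u/2) + C.
The condition gives C = -28561/243 + exp(1) + 5*exp(1/2) - (-28561/243 + exp(1) + 5*exp(1/2)) = 0.
So G(u) = -u**8/3 + 20*u**7/3 - 430*u**6/9 + 400*u**5/3 - 425*u**4/9 - 2000*u**3/9 - 10750*u**2/81 - 2500*u/81 - 625/243 + exp(-u) + 5*exp(-u/2).
Check: d/du[-u**8/3 + 20*u**7/3 - 430*u**6/9 + 400*u**5/3 - 425*u**4/9 - 2000*u**3/9 - 10750*u**2/81 - 2500*u/81 - 625/243 + exp(-u) + 5*exp(-u/2)] = (-432*u**7*exp(3*u/2) + 7560*u**6*exp(3*u/2) - 46440*u**5*exp(3*u/2) + 108000*u**4*exp(3*u/2) - 30600*u**3*exp(3*u/2) - 108000*u**2*exp(3*u/2) - 43000*u*exp(3*u/2) - 5000*exp(3*u/2) - 162*exp(u/2) - 405*exp(u))*exp(-3*u/2)/162, which equals G'(u).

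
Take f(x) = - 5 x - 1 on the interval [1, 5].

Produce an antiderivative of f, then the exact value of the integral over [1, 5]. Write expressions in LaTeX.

Recover f(x) by differentiating a candidate F(x); any mismatch rules it out.
F(x) = - \frac{5 x^{2}}{2} - x is an antiderivative of f.
Check: d/dx[- \frac{5 x^{2}}{2} - x] = - 5 x - 1 = f(x).
F(5) = - \frac{135}{2}; F(1) = - \frac{7}{2}.
Integral = F(5) - F(1) = -64.

Antiderivative: F(x) = - \frac{5 x^{2}}{2} - x; value = -64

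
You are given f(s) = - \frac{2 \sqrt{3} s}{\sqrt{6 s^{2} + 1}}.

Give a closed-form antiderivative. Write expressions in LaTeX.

The substitution u = 2 s^{2} + \frac{1}{3} works: f is exactly (dF/du)*(du/ds) for that inner function.
Check: d/ds[- \frac{\sqrt{3} \sqrt{6 s^{2} + 1}}{3}] = - \frac{2 \sqrt{3} s}{\sqrt{6 s^{2} + 1}} = f(s).

An antiderivative is F(s) = - \frac{\sqrt{3} \sqrt{6 s^{2} + 1}}{3}.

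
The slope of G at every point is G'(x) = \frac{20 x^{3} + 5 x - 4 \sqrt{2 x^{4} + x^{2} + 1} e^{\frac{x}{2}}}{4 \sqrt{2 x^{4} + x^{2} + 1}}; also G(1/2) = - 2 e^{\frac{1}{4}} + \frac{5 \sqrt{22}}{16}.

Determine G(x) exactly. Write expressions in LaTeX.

G(x) = \frac{5 \sqrt{2 x^{4} + x^{2} + 1} - 8 e^{\frac{x}{2}}}{4}

Recover the given G'(x) by differentiating a candidate G(x); any mismatch rules it out.
A general antiderivative is \frac{5 \sqrt{2 x^{4} + x^{2} + 1}}{4} - 2 e^{\frac{x}{2}} + C.
The condition gives C = - 2 e^{\frac{1}{4}} + \frac{5 \sqrt{22}}{16} - (- 2 e^{\frac{1}{4}} + \frac{5 \sqrt{22}}{16}) = 0.
So G(x) = \frac{5 \sqrt{2 x^{4} + x^{2} + 1} - 8 e^{\frac{x}{2}}}{4}.
Check: d/dx[\frac{5 \sqrt{2 x^{4} + x^{2} + 1} - 8 e^{\frac{x}{2}}}{4}] = \frac{20 x^{3} + 5 x - 4 \sqrt{2 x^{4} + x^{2} + 1} e^{\frac{x}{2}}}{4 \sqrt{2 x^{4} + x^{2} + 1}} = G'(x).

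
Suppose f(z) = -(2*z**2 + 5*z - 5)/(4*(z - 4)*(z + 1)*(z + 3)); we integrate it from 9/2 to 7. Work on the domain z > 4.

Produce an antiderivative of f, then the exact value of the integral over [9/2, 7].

The denominator factors as 4*(z - 4)*(z + 1)*(z + 3); partial fractions split f into directly integrable pieces: 1/(28*(z + 3)) - 1/(5*(z + 1)) - 47/(140*(z - 4)).
F(z) = -47*log(z - 4)/140 - log(z + 1)/5 + log(z + 3)/28 is an antiderivative of f.
Check: d/dz[-47*log(z - 4)/140 - log(z + 1)/5 + log(z + 3)/28] = (-2*z**2 - 5*z + 5)/(4*z**3 - 52*z - 48), which equals f(z).
F(7) = -log(8)/5 - 47*log(3)/140 + log(10)/28; F(9/2) = -log(11/2)/5 + log(15/2)/28 + 47*log(2)/140.
Integral = F(7) - F(9/2) = -log(8)/5 - 47*log(3)/140 - 47*log(2)/140 - log(15/2)/28 + log(10)/28 + log(11/2)/5.

Antiderivative: F(z) = -47*log(z - 4)/140 - log(z + 1)/5 + log(z + 3)/28; value = -log(8)/5 - 47*log(3)/140 - 47*log(2)/140 - log(15/2)/28 + log(10)/28 + log(11/2)/5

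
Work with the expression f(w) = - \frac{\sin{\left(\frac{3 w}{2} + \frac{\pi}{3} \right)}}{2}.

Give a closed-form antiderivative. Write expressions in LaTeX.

An antiderivative is F(w) = \frac{\cos{\left(\frac{3 w}{2} + \frac{\pi}{3} \right)}}{3}.

A first test for any F(w): its w-derivative must equal f(w) identically.
Check: d/dw[\frac{\cos{\left(\frac{3 w}{2} + \frac{\pi}{3} \right)}}{3}] = - \frac{\sin{\left(\frac{3 w}{2} + \frac{\pi}{3} \right)}}{2} = f(w).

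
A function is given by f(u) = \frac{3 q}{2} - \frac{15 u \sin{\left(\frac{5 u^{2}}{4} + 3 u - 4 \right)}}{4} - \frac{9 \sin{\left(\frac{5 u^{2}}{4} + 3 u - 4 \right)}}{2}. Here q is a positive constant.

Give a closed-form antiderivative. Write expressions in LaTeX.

An antiderivative is F(u) = \frac{3 q u}{2} + \frac{3 \cos{\left(\frac{5 u^{2}}{4} + 3 u - 4 \right)}}{2}.

Integrate term by term and add the pieces.
Check: d/du[\frac{3 q u}{2} + \frac{3 \cos{\left(\frac{5 u^{2}}{4} + 3 u - 4 \right)}}{2}] = \frac{3 q}{2} - \frac{15 u \sin{\left(\frac{5 u^{2}}{4} + 3 u - 4 \right)}}{4} - \frac{9 \sin{\left(\frac{5 u^{2}}{4} + 3 u - 4 \right)}}{2} = f(u).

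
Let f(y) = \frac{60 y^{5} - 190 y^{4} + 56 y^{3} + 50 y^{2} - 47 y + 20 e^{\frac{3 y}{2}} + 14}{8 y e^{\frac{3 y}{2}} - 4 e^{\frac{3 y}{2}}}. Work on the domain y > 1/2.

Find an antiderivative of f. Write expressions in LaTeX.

Check any antiderivative F(y) by computing F'(y) and comparing it with f(y).
Check: d/dy[- \frac{\left(10 y^{4} - 4 y^{2} + y - 5 e^{\frac{3 y}{2}} \log{\left(2 y - 1 \right)} - 4\right) e^{- \frac{3 y}{2}}}{2}] = \frac{60 y^{5} - 190 y^{4} + 56 y^{3} + 50 y^{2} - 47 y + 20 e^{\frac{3 y}{2}} + 14}{8 y e^{\frac{3 y}{2}} - 4 e^{\frac{3 y}{2}}} = f(y).

An antiderivative is F(y) = - \frac{\left(10 y^{4} - 4 y^{2} + y - 5 e^{\frac{3 y}{2}} \log{\left(2 y - 1 \right)} - 4\right) e^{- \frac{3 y}{2}}}{2}.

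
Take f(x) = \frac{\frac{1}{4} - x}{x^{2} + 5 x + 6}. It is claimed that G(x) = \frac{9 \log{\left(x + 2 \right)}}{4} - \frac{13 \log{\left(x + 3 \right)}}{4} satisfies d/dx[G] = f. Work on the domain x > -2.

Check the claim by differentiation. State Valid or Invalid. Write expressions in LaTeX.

d/dx[G] = \frac{1 - 4 x}{4 x^{2} + 20 x + 24}
This equals f(x) exactly, so the claim holds.

Valid. The derivative of G reproduces f.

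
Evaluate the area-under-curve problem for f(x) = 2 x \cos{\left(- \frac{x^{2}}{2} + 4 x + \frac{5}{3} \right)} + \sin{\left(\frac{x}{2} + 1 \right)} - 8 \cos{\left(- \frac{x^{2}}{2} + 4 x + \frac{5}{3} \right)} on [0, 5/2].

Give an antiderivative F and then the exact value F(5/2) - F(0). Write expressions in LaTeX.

The integrand splits into summands that can be handled one at a time.
F(x) = - 2 \left(\sin{\left(- \frac{x^{2}}{2} + 4 x + \frac{5}{3} \right)} + \cos{\left(\frac{x}{2} + 1 \right)}\right) is an antiderivative of f.
Check: d/dx[- 2 \left(\sin{\left(- \frac{x^{2}}{2} + 4 x + \frac{5}{3} \right)} + \cos{\left(\frac{x}{2} + 1 \right)}\right)] = 2 x \cos{\left(- \frac{x^{2}}{2} + 4 x + \frac{5}{3} \right)} + \sin{\left(\frac{x}{2} + 1 \right)} - 8 \cos{\left(- \frac{x^{2}}{2} + 4 x + \frac{5}{3} \right)} = f(x).
F(5/2) = - 2 \sin{\left(\frac{205}{24} \right)} - 2 \cos{\left(\frac{9}{4} \right)}; F(0) = - 2 \sin{\left(\frac{5}{3} \right)} - 2 \cos{\left(1 \right)}.
Integral = F(5/2) - F(0) = - 2 \sin{\left(\frac{205}{24} \right)} + 2 \cos{\left(1 \right)} - 2 \cos{\left(\frac{9}{4} \right)} + 2 \sin{\left(\frac{5}{3} \right)}.

Antiderivative: F(x) = - 2 \left(\sin{\left(- \frac{x^{2}}{2} + 4 x + \frac{5}{3} \right)} + \cos{\left(\frac{x}{2} + 1 \right)}\right); value = - 2 \sin{\left(\frac{205}{24} \right)} + 2 \cos{\left(1 \right)} - 2 \cos{\left(\frac{9}{4} \right)} + 2 \sin{\left(\frac{5}{3} \right)}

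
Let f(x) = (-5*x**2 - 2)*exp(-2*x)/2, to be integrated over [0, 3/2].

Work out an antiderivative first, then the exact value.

Recognize the product-rule pattern: f = u'v + uv' with u = 5*x**2/4 + 5*x/4 + 9/8, v = exp(-2*x), so integration by parts undoes it.
F(x) = (10*x**2 + 10*x + 9)*exp(-2*x)/8 is an antiderivative of f.
Check: d/dx[(10*x**2 + 10*x + 9)*exp(-2*x)/8] = (-5*x**2 - 2)*exp(-2*x)/2 = f(x).
F(3/2) = 93*exp(-3)/16; F(0) = 9/8.
Integral = F(3/2) - F(0) = -9/8 + 93*exp(-3)/16.

Antiderivative: F(x) = (10*x**2 + 10*x + 9)*exp(-2*x)/8; value = -9/8 + 93*exp(-3)/16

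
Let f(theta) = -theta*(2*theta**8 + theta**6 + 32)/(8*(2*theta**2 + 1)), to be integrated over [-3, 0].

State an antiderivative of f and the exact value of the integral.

Antiderivative: F(theta) = (-theta**8 - 64*log(2*theta**2 + 1))/64; value = log(19) + 6561/64

Differentiate the proposed F(theta) back; it has to land on f(theta) exactly.
F(theta) = (-theta**8 - 64*log(2*theta**2 + 1))/64 is an antiderivative of f.
Check: d/dtheta[(-theta**8 - 64*log(2*theta**2 + 1))/64] = (-2*theta**9 - theta**7 - 32*theta)/(16*theta**2 + 8), which equals f(theta).
F(0) = 0; F(-3) = -6561/64 - log(19).
Integral = F(0) - F(-3) = log(19) + 6561/64.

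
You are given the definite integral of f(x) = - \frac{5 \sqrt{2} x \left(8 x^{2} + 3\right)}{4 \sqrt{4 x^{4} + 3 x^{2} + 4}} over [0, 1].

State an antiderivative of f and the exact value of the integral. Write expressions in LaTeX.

Antiderivative: F(x) = - \frac{5 \sqrt{2 x^{4} + \frac{3 x^{2}}{2} + 2}}{2}; value = - \frac{5 \sqrt{22}}{4} + \frac{5 \sqrt{2}}{2}

The substitution u = 2 x^{4} + \frac{3 x^{2}}{2} + 2 works: f is exactly (dF/du)*(du/dx) for that inner function.
F(x) = - \frac{5 \sqrt{2 x^{4} + \frac{3 x^{2}}{2} + 2}}{2} is an antiderivative of f.
Check: d/dx[- \frac{5 \sqrt{2 x^{4} + \frac{3 x^{2}}{2} + 2}}{2}] = \frac{- 40 \sqrt{2} x^{3} - 15 \sqrt{2} x}{4 \sqrt{4 x^{4} + 3 x^{2} + 4}}, which equals f(x).
F(1) = - \frac{5 \sqrt{22}}{4}; F(0) = - \frac{5 \sqrt{2}}{2}.
Integral = F(1) - F(0) = - \frac{5 \sqrt{22}}{4} + \frac{5 \sqrt{2}}{2}.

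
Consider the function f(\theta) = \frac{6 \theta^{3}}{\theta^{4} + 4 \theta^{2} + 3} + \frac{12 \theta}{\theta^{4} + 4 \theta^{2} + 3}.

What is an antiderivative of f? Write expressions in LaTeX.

An antiderivative is F(\theta) = \frac{3 \log{\left(\theta^{4} + 4 \theta^{2} + 3 \right)}}{2}.

f matches the chain-rule pattern g'(h)*h' with inner function h(\theta) = \theta^{4} + 4 \theta^{2} + 3; substituting u = h(\theta) collapses the integral.
Check: d/d\theta[\frac{3 \log{\left(\theta^{4} + 4 \theta^{2} + 3 \right)}}{2}] = \frac{6 \theta^{3} + 12 \theta}{\theta^{4} + 4 \theta^{2} + 3}, which equals f(\theta).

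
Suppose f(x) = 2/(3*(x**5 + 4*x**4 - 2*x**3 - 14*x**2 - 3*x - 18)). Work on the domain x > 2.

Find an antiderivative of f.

The denominator factors as 3*(x - 2)*(x + 3)**2*(x**2 + 1); partial fractions split f into directly integrable pieces: (2*x - 11)/(375*(x**2 + 1)) - 4/(375*(x + 3)) - 1/(75*(x + 3)**2) + 2/(375*(x - 2)).
Check: d/dx[-(-2*x*log(x - 2) + 4*x*log(x + 3) - x*log(x**2 + 1) + 11*x*atan(x) - 6*log(x - 2) + 12*log(x + 3) - 3*log(x**2 + 1) + 33*atan(x) - 5)/(375*(x + 3))] = 2/(3*x**5 + 12*x**4 - 6*x**3 - 42*x**2 - 9*x - 54), which equals f(x).

An antiderivative is F(x) = -(-2*x*log(x - 2) + 4*x*log(x + 3) - x*log(x**2 + 1) + 11*x*atan(x) - 6*log(x - 2) + 12*log(x + 3) - 3*log(x**2 + 1) + 33*atan(x) - 5)/(375*(x + 3)).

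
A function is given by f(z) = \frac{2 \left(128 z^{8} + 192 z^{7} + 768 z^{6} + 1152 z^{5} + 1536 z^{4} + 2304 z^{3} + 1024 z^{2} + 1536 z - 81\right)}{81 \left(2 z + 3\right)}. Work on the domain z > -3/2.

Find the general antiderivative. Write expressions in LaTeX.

F(z) = \frac{16 \left(z^{2} + 2\right)^{4} - 81 \log{\left(2 z + 3 \right)}}{81} + C

Recover f(z) by differentiating a candidate F(z); any mismatch rules it out.
Check: d/dz[\frac{16 \left(z^{2} + 2\right)^{4} - 81 \log{\left(2 z + 3 \right)}}{81}] = \frac{256 z^{8} + 384 z^{7} + 1536 z^{6} + 2304 z^{5} + 3072 z^{4} + 4608 z^{3} + 2048 z^{2} + 3072 z - 162}{162 z + 243}, which equals f(z).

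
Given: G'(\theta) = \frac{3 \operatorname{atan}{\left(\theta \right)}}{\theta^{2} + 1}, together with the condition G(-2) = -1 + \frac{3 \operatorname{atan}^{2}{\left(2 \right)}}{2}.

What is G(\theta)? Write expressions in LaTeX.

Check a candidate G(\theta) by differentiating: d/d\theta[G] must match the given G'(\theta).
A general antiderivative is \frac{3 \operatorname{atan}^{2}{\left(\theta \right)}}{2} + C.
The condition gives C = -1 + \frac{3 \operatorname{atan}^{2}{\left(2 \right)}}{2} - (\frac{3 \operatorname{atan}^{2}{\left(2 \right)}}{2}) = -1.
So G(\theta) = \frac{3 \operatorname{atan}^{2}{\left(\theta \right)}}{2} - 1.
Check: d/d\theta[\frac{3 \operatorname{atan}^{2}{\left(\theta \right)}}{2} - 1] = \frac{3 \operatorname{atan}{\left(\theta \right)}}{\theta^{2} + 1} = G'(\theta).

G(\theta) = \frac{3 \operatorname{atan}^{2}{\left(\theta \right)}}{2} - 1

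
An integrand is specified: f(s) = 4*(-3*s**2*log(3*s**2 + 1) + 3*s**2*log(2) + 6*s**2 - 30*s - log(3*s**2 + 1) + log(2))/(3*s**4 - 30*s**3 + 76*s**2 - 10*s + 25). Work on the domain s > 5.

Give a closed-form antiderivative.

Recognize the product-rule pattern: f = u'v + uv' with u = 4/(s - 5), v = log(3*s**2/2 + 1/2), so integration by parts undoes it.
Check: d/ds[4*log(3*s**2/2 + 1/2)/(s - 5)] = (-12*s**2*log(3*s**2 + 1) + 12*s**2*log(2) + 24*s**2 - 120*s - 4*log(3*s**2 + 1) + 4*log(2))/(3*s**4 - 30*s**3 + 76*s**2 - 10*s + 25), which equals f(s).

An antiderivative is F(s) = 4*log(3*s**2/2 + 1/2)/(s - 5).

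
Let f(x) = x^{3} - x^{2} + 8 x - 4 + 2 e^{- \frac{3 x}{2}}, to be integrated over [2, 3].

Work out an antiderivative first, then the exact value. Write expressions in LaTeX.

Antiderivative: F(x) = \frac{\left(3 x^{4} e^{\frac{3 x}{2}} - 4 x^{3} e^{\frac{3 x}{2}} + 48 x^{2} e^{\frac{3 x}{2}} - 48 x e^{\frac{3 x}{2}} - 16\right) e^{- \frac{3 x}{2}}}{12}; value = - \frac{4}{3 e^{\frac{9}{2}}} + \frac{4}{3 e^{3}} + \frac{311}{12}

Integrate term by term and add the pieces.
F(x) = \frac{\left(3 x^{4} e^{\frac{3 x}{2}} - 4 x^{3} e^{\frac{3 x}{2}} + 48 x^{2} e^{\frac{3 x}{2}} - 48 x e^{\frac{3 x}{2}} - 16\right) e^{- \frac{3 x}{2}}}{12} is an antiderivative of f.
Check: d/dx[\frac{\left(3 x^{4} e^{\frac{3 x}{2}} - 4 x^{3} e^{\frac{3 x}{2}} + 48 x^{2} e^{\frac{3 x}{2}} - 48 x e^{\frac{3 x}{2}} - 16\right) e^{- \frac{3 x}{2}}}{12}] = \left(x^{3} e^{\frac{3 x}{2}} - x^{2} e^{\frac{3 x}{2}} + 8 x e^{\frac{3 x}{2}} - 4 e^{\frac{3 x}{2}} + 2\right) e^{- \frac{3 x}{2}}, which equals f(x).
F(3) = \frac{141}{4} - \frac{4}{3 e^{\frac{9}{2}}}; F(2) = \frac{28}{3} - \frac{4}{3 e^{3}}.
Integral = F(3) - F(2) = - \frac{4}{3 e^{\frac{9}{2}}} + \frac{4}{3 e^{3}} + \frac{311}{12}.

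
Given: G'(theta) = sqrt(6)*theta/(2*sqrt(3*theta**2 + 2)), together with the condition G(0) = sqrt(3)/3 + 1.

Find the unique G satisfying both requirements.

The substitution u = 2*theta**2 + 4/3 works: G'(theta) is exactly (dG/du)*(du/dtheta) for that inner function.
A general antiderivative is sqrt(2*theta**2 + 4/3)/2 + C.
The condition gives C = sqrt(3)/3 + 1 - (sqrt(3)/3) = 1.
So G(theta) = sqrt(2*theta**2 + 4/3)/2 + 1.
Check: d/dtheta[sqrt(2*theta**2 + 4/3)/2 + 1] = sqrt(6)*theta/(2*sqrt(3*theta**2 + 2)) = G'(theta).

G(theta) = sqrt(2*theta**2 + 4/3)/2 + 1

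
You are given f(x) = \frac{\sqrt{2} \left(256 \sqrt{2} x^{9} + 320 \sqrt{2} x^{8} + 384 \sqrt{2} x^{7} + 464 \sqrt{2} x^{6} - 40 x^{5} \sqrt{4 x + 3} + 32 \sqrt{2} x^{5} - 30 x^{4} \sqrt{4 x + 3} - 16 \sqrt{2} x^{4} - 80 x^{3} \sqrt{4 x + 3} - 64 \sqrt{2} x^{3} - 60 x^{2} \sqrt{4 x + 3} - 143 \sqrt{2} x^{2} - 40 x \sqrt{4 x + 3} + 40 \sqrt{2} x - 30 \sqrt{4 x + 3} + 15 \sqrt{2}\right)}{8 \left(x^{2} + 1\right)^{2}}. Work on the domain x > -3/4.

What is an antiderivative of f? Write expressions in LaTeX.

For F(x) to be correct the identity F'(x) - f(x) = 0 must hold.
Check: d/dx[\frac{- 6 x - 3 \sqrt{2} \left(4 x + 3\right)^{\frac{5}{2}} \left(x^{2} + 1\right) - 32 \left(x^{2} + 1\right) \left(- 2 x^{2} - x + 1\right)^{3} - 24}{24 \left(x^{2} + 1\right)}] = \frac{256 x^{9} + 320 x^{8} + 384 x^{7} + 464 x^{6} - 20 \sqrt{2} x^{5} \sqrt{4 x + 3} + 32 x^{5} - 15 \sqrt{2} x^{4} \sqrt{4 x + 3} - 16 x^{4} - 40 \sqrt{2} x^{3} \sqrt{4 x + 3} - 64 x^{3} - 30 \sqrt{2} x^{2} \sqrt{4 x + 3} - 143 x^{2} - 20 \sqrt{2} x \sqrt{4 x + 3} + 40 x - 15 \sqrt{2} \sqrt{4 x + 3} + 15}{4 x^{4} + 8 x^{2} + 4}, which equals f(x).

An antiderivative is F(x) = \frac{- 6 x - 3 \sqrt{2} \left(4 x + 3\right)^{\frac{5}{2}} \left(x^{2} + 1\right) - 32 \left(x^{2} + 1\right) \left(- 2 x^{2} - x + 1\right)^{3} - 24}{24 \left(x^{2} + 1\right)}.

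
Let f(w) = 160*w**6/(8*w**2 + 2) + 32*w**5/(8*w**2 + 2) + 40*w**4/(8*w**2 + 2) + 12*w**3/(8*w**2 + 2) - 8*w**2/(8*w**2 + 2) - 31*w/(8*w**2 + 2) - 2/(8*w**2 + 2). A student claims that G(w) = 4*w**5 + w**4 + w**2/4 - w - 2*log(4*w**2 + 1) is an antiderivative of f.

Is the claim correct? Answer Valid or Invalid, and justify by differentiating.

d/dw[G] = (160*w**6 + 32*w**5 + 40*w**4 + 12*w**3 - 8*w**2 - 31*w - 2)/(8*w**2 + 2)
This equals f(w) exactly, so the claim holds.

Valid - the claim checks out under differentiation.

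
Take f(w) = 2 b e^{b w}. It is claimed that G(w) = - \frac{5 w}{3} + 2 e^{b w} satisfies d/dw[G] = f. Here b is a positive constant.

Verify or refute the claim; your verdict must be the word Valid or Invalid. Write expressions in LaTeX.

Invalid: d/dw[G] - f = - \frac{5}{3}, which is not 0.

d/dw[G] = 2 b e^{b w} - \frac{5}{3}
d/dw[G] - f(w) = - \frac{5}{3} != 0.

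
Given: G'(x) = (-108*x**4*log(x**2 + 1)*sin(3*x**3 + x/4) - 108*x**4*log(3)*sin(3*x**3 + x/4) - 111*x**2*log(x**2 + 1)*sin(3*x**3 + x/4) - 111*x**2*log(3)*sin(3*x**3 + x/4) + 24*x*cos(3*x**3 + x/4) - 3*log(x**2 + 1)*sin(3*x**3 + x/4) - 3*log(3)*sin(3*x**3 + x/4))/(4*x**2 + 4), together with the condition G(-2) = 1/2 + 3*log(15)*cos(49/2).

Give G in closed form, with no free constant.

G'(x) has the shape u'v + uv' for u = 3*cos(3*x**3 + x/4) and v = log(3*x**2 + 3) — it is the derivative of the product u*v.
A general antiderivative is 3*log(3*x**2 + 3)*cos(3*x**3 + x/4) + C.
The condition gives C = 1/2 + 3*log(15)*cos(49/2) - (3*log(15)*cos(49/2)) = 1/2.
So G(x) = 3*log(x**2 + 1)*cos(3*x**3 + x/4) + 3*log(3)*cos(3*x**3 + x/4) + 1/2.
Check: d/dx[3*log(x**2 + 1)*cos(3*x**3 + x/4) + 3*log(3)*cos(3*x**3 + x/4) + 1/2] = (-108*x**4*log(x**2 + 1)*sin(3*x**3 + x/4) - 108*x**4*log(3)*sin(3*x**3 + x/4) - 111*x**2*log(x**2 + 1)*sin(3*x**3 + x/4) - 111*x**2*log(3)*sin(3*x**3 + x/4) + 24*x*cos(3*x**3 + x/4) - 3*log(x**2 + 1)*sin(3*x**3 + x/4) - 3*log(3)*sin(3*x**3 + x/4))/(4*x**2 + 4) = G'(x).

G(x) = 3*log(x**2 + 1)*cos(3*x**3 + x/4) + 3*log(3)*cos(3*x**3 + x/4) + 1/2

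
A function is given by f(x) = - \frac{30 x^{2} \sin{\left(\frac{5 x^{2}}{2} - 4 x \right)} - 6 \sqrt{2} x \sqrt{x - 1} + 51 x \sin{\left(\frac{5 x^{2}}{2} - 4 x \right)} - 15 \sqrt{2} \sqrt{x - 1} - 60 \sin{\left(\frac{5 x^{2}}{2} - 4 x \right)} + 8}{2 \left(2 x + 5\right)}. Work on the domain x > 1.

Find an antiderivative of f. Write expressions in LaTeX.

An antiderivative is F(x) = \frac{2 \sqrt{2} x \sqrt{x - 1} - 2 \sqrt{2} \sqrt{x - 1} - 4 \log{\left(x + \frac{5}{2} \right)} + 3 \cos{\left(\frac{5 x^{2}}{2} - 4 x \right)}}{2}.

Differentiate the proposed F(x) back; it has to land on f(x) exactly.
Check: d/dx[\frac{2 \sqrt{2} x \sqrt{x - 1} - 2 \sqrt{2} \sqrt{x - 1} - 4 \log{\left(x + \frac{5}{2} \right)} + 3 \cos{\left(\frac{5 x^{2}}{2} - 4 x \right)}}{2}] = \frac{- 30 x^{2} \sqrt{x - 1} \sin{\left(\frac{5 x^{2}}{2} - 4 x \right)} + 6 \sqrt{2} x^{2} - 51 x \sqrt{x - 1} \sin{\left(\frac{5 x^{2}}{2} - 4 x \right)} + 9 \sqrt{2} x + 60 \sqrt{x - 1} \sin{\left(\frac{5 x^{2}}{2} - 4 x \right)} - 8 \sqrt{x - 1} - 15 \sqrt{2}}{4 x \sqrt{x - 1} + 10 \sqrt{x - 1}}, which equals f(x).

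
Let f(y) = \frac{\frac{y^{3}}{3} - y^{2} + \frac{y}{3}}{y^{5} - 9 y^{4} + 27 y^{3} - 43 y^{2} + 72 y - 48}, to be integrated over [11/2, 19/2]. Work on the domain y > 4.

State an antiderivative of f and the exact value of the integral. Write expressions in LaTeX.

The denominator factors as 3 \left(y - 4\right)^{2} \left(y - 1\right) \left(y^{2} + 3\right); partial fractions split f into directly integrable pieces: - \frac{211 y + 27}{4332 \left(y^{2} + 3\right)} - \frac{1}{108 \left(y - 1\right)} + \frac{565}{9747 \left(y - 4\right)} + \frac{20}{171 \left(y - 4\right)^{2}}.
F(y) = - \frac{- 4520 y \log{\left(y - 4 \right)} + 722 y \log{\left(y - 1 \right)} + 1899 y \log{\left(y^{2} + 3 \right)} + 162 \sqrt{3} y \operatorname{atan}{\left(\frac{\sqrt{3} y}{3} \right)} + 18080 \log{\left(y - 4 \right)} - 2888 \log{\left(y - 1 \right)} - 7596 \log{\left(y^{2} + 3 \right)} - 648 \sqrt{3} \operatorname{atan}{\left(\frac{\sqrt{3} y}{3} \right)} + 9120}{77976 \left(y - 4\right)} is an antiderivative of f.
Check: d/dy[- \frac{- 4520 y \log{\left(y - 4 \right)} + 722 y \log{\left(y - 1 \right)} + 1899 y \log{\left(y^{2} + 3 \right)} + 162 \sqrt{3} y \operatorname{atan}{\left(\frac{\sqrt{3} y}{3} \right)} + 18080 \log{\left(y - 4 \right)} - 2888 \log{\left(y - 1 \right)} - 7596 \log{\left(y^{2} + 3 \right)} - 648 \sqrt{3} \operatorname{atan}{\left(\frac{\sqrt{3} y}{3} \right)} + 9120}{77976 \left(y - 4\right)}] = \frac{y^{3} - 3 y^{2} + y}{3 y^{5} - 27 y^{4} + 81 y^{3} - 129 y^{2} + 216 y - 144}, which equals f(y).
F(19/2) = - \frac{211 \log{\left(\frac{373}{4} \right)}}{8664} - \frac{40}{1881} - \frac{\log{\left(\frac{17}{2} \right)}}{108} - \frac{3 \sqrt{3} \operatorname{atan}{\left(\frac{19 \sqrt{3}}{6} \right)}}{1444} + \frac{565 \log{\left(\frac{11}{2} \right)}}{9747}; F(11/2) = - \frac{211 \log{\left(\frac{133}{4} \right)}}{8664} - \frac{40}{513} - \frac{\log{\left(\frac{9}{2} \right)}}{108} - \frac{3 \sqrt{3} \operatorname{atan}{\left(\frac{11 \sqrt{3}}{6} \right)}}{1444} + \frac{565 \log{\left(\frac{3}{2} \right)}}{9747}.
Integral = F(19/2) - F(11/2) = - \frac{211 \log{\left(\frac{373}{4} \right)}}{8664} - \frac{565 \log{\left(\frac{3}{2} \right)}}{9747} - \frac{\log{\left(\frac{17}{2} \right)}}{108} - \frac{3 \sqrt{3} \operatorname{atan}{\left(\frac{19 \sqrt{3}}{6} \right)}}{1444} + \frac{3 \sqrt{3} \operatorname{atan}{\left(\frac{11 \sqrt{3}}{6} \right)}}{1444} + \frac{\log{\left(\frac{9}{2} \right)}}{108} + \frac{320}{5643} + \frac{211 \log{\left(\frac{133}{4} \right)}}{8664} + \frac{565 \log{\left(\frac{11}{2} \right)}}{9747}.

Antiderivative: F(y) = - \frac{- 4520 y \log{\left(y - 4 \right)} + 722 y \log{\left(y - 1 \right)} + 1899 y \log{\left(y^{2} + 3 \right)} + 162 \sqrt{3} y \operatorname{atan}{\left(\frac{\sqrt{3} y}{3} \right)} + 18080 \log{\left(y - 4 \right)} - 2888 \log{\left(y - 1 \right)} - 7596 \log{\left(y^{2} + 3 \right)} - 648 \sqrt{3} \operatorname{atan}{\left(\frac{\sqrt{3} y}{3} \right)} + 9120}{77976 \left(y - 4\right)}; value = - \frac{211 \log{\left(\frac{373}{4} \right)}}{8664} - \frac{565 \log{\left(\frac{3}{2} \right)}}{9747} - \frac{\log{\left(\frac{17}{2} \right)}}{108} - \frac{3 \sqrt{3} \operatorname{atan}{\left(\frac{19 \sqrt{3}}{6} \right)}}{1444} + \frac{3 \sqrt{3} \operatorname{atan}{\left(\frac{11 \sqrt{3}}{6} \right)}}{1444} + \frac{\log{\left(\frac{9}{2} \right)}}{108} + \frac{320}{5643} + \frac{211 \log{\left(\frac{133}{4} \right)}}{8664} + \frac{565 \log{\left(\frac{11}{2} \right)}}{9747}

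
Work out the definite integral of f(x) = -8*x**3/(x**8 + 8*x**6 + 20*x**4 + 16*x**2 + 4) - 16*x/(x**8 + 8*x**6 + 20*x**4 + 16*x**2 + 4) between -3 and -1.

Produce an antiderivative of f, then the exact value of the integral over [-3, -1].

Antiderivative: F(x) = 2/(x**4 + 4*x**2 + 2); value = 32/119

The substitution u = x**4/2 + 2*x**2 + 1 works: f is exactly (dF/du)*(du/dx) for that inner function.
F(x) = 2/(x**4 + 4*x**2 + 2) is an antiderivative of f.
Check: d/dx[2/(x**4 + 4*x**2 + 2)] = (-8*x**3 - 16*x)/(x**8 + 8*x**6 + 20*x**4 + 16*x**2 + 4), which equals f(x).
F(-1) = 2/7; F(-3) = 2/119.
Integral = F(-1) - F(-3) = 32/119.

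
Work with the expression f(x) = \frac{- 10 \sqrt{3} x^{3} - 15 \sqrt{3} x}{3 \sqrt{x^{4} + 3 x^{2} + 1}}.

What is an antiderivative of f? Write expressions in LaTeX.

f matches the chain-rule pattern g'(h)*h' with inner function h(x) = \frac{x^{4}}{3} + x^{2} + \frac{1}{3}; substituting u = h(x) collapses the integral.
Check: d/dx[- \frac{5 \sqrt{3} \sqrt{x^{4} + 3 x^{2} + 1}}{3}] = \frac{- 10 \sqrt{3} x^{3} - 15 \sqrt{3} x}{3 \sqrt{x^{4} + 3 x^{2} + 1}} = f(x).

An antiderivative is F(x) = - \frac{5 \sqrt{3} \sqrt{x^{4} + 3 x^{2} + 1}}{3}.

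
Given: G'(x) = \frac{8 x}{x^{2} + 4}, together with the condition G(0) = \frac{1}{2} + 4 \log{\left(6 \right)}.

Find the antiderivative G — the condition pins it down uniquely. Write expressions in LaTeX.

The substitution u = \frac{3 x^{2}}{2} + 6 works: G'(x) is exactly (dG/du)*(du/dx) for that inner function.
A general antiderivative is 4 \log{\left(\frac{3 x^{2}}{2} + 6 \right)} + C.
The condition gives C = \frac{1}{2} + 4 \log{\left(6 \right)} - (4 \log{\left(6 \right)}) = \frac{1}{2}.
So G(x) = \frac{8 \log{\left(\frac{3 x^{2}}{2} + 6 \right)} + 1}{2}.
Check: d/dx[\frac{8 \log{\left(\frac{3 x^{2}}{2} + 6 \right)} + 1}{2}] = \frac{8 x}{x^{2} + 4} = G'(x).

G(x) = \frac{8 \log{\left(\frac{3 x^{2}}{2} + 6 \right)} + 1}{2}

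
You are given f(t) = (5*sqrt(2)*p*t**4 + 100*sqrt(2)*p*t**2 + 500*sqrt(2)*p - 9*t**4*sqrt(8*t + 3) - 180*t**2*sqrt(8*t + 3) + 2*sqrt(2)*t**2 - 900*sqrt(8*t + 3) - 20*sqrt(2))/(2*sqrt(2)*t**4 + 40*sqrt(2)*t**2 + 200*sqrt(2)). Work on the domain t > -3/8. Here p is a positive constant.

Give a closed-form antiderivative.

Since d/dt undoes antidifferentiation here, F'(t) = f(t) is required of F(t).
Check: d/dt[(20*sqrt(2)*p*t**3 + 200*sqrt(2)*p*t - 24*t**3*sqrt(8*t + 3) - 9*t**2*sqrt(8*t + 3) - 240*t*sqrt(8*t + 3) - 8*sqrt(2)*t - 90*sqrt(8*t + 3))/(8*sqrt(2)*t**2 + 80*sqrt(2))] = (10*p*t**4*sqrt(8*t + 3) + 200*p*t**2*sqrt(8*t + 3) + 1000*p*sqrt(8*t + 3) - 72*sqrt(2)*t**5 - 27*sqrt(2)*t**4 - 1440*sqrt(2)*t**3 + 4*t**2*sqrt(8*t + 3) - 540*sqrt(2)*t**2 - 7200*sqrt(2)*t - 40*sqrt(8*t + 3) - 2700*sqrt(2))/(4*t**4*sqrt(8*t + 3) + 80*t**2*sqrt(8*t + 3) + 400*sqrt(8*t + 3)), which equals f(t).

An antiderivative is F(t) = (20*sqrt(2)*p*t**3 + 200*sqrt(2)*p*t - 24*t**3*sqrt(8*t + 3) - 9*t**2*sqrt(8*t + 3) - 240*t*sqrt(8*t + 3) - 8*sqrt(2)*t - 90*sqrt(8*t + 3))/(8*sqrt(2)*t**2 + 80*sqrt(2)).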